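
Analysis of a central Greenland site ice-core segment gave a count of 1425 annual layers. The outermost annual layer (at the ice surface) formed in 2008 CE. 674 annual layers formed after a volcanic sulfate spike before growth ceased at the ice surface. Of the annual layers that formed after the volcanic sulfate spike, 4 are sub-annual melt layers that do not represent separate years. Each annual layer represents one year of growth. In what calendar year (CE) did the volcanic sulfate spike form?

1338 CE

674 annual layers post-date the volcanic sulfate spike.
Removing the 4 false annual layers leaves 674 − 4 = 670 true annual layers beyond the volcanic sulfate spike.
The annual layer at the ice surface is 2008 CE, so the volcanic sulfate spike dates to 2008 − 670 = 1338 CE.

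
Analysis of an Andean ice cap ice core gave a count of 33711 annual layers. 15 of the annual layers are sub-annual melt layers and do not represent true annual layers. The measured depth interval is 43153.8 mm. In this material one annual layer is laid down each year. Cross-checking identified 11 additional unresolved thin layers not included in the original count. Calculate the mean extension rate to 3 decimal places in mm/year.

Correcting the raw count gives 33711 − 15 + 11 = 33707 true annual layers.
Mean rate = 43153.8 mm / 33707 years ≈ 1.280 mm/year.

1.280 mm/year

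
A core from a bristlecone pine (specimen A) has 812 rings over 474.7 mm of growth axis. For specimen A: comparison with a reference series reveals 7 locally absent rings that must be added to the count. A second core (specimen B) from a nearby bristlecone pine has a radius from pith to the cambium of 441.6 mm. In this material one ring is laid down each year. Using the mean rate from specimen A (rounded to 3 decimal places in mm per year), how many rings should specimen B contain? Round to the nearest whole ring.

761 rings

Specimen A: after corrections the count is 812 + 7 = 819 rings.
A: Extension rate ≈ 474.7 / 819 = 0.580 mm/year.
For B, 441.6 / 0.580 = 761.38 years ≈ 761 rings.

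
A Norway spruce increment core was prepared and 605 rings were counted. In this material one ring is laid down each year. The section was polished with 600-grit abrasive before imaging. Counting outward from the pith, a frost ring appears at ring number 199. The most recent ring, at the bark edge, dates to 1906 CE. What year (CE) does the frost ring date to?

The frost ring sits at ring 199 from the pith, so 605 − 199 = 406 rings formed after it.
1906 − 406 = 1500 CE.

1500 CE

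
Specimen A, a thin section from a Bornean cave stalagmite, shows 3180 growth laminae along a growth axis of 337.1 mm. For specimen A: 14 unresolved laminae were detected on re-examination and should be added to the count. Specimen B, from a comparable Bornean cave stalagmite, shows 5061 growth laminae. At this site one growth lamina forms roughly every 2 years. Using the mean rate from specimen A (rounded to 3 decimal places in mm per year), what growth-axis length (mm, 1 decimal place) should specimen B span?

536.5 mm

Specimen A: adjusted count: 3180 + 14 = 3194 growth laminae.
Specimen A: multiplying by 2 years per growth lamina: 3194 × 2 = 6388 years.
A: Extension rate ≈ 337.1 / 6388 = 0.053 mm/year.
Specimen B: multiplying by 2 years per growth lamina: 5061 × 2 = 10122 years. For B, 0.053 mm/year × 10122 years = 536.5 mm.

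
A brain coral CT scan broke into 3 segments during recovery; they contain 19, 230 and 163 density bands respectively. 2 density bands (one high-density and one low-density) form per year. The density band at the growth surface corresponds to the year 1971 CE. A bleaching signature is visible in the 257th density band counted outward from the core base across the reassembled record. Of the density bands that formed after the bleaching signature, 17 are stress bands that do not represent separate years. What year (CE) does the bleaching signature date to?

1902 CE

Total density bands = 19 + 230 + 163 = 412.
The bleaching signature sits at density band 257 from the core base, so 412 − 257 = 155 density bands formed after it.
Excluding 17 false density bands: 155 − 17 = 138.
138 density bands at 2 per year is 138 / 2 = 69 years.
Counting back 69 years from 1971 CE places the bleaching signature in 1971 − 69 = 1902 CE.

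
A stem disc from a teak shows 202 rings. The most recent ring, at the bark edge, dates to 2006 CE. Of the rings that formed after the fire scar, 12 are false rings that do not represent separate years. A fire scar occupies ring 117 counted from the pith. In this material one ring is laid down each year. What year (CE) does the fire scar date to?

1933 CE

The fire scar sits at ring 117 from the pith, so 202 − 117 = 85 rings formed after it.
85 − 12 false = 73 true rings after the fire scar.
2006 − 73 = 1933 CE.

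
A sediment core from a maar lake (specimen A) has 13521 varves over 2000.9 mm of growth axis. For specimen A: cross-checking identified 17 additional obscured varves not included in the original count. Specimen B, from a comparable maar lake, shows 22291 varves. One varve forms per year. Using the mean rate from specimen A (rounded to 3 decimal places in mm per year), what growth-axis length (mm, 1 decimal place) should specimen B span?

3299.1 mm

Specimen A: correcting the raw count gives 13521 + 17 = 13538 true varves.
A: 2000.9 mm over 13538 years gives 2000.9 / 13538 ≈ 0.148 mm/year.
Length of B = 0.148 × 22291 = 3299.1 mm.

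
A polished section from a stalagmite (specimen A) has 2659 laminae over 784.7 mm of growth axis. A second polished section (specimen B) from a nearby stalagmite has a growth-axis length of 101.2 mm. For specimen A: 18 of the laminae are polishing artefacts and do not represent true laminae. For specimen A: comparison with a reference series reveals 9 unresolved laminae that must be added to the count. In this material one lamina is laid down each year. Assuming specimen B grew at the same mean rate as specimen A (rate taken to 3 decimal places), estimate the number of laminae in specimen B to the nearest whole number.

Specimen A: true lamina count = 2659 − 18 + 9 = 2650.
A: 784.7 mm over 2650 years gives 784.7 / 2650 ≈ 0.296 mm/year.
Specimen B: 101.2 mm / 0.296 mm per year = 341.89 years ≈ 342 laminae.

342 laminae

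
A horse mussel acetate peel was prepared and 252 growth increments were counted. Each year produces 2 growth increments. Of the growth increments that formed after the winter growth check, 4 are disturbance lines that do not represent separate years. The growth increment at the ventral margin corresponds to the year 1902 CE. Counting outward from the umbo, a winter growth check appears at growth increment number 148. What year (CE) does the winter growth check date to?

252 − 148 = 104 growth increments lie beyond the winter growth check toward the ventral margin.
104 − 4 false = 100 true growth increments after the winter growth check.
100 growth increments at 2 per year is 100 / 2 = 50 years.
1902 − 50 = 1852 CE.

1852 CE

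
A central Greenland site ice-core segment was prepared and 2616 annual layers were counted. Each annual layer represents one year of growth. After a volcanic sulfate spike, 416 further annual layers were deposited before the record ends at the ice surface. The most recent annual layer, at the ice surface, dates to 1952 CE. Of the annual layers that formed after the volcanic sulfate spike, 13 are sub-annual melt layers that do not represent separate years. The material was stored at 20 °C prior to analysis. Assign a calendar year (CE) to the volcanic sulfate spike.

1549 CE

416 annual layers formed after the volcanic sulfate spike.
Removing the 13 false annual layers leaves 416 − 13 = 403 true annual layers beyond the volcanic sulfate spike.
The annual layer at the ice surface is 1952 CE, so the volcanic sulfate spike dates to 1952 − 403 = 1549 CE.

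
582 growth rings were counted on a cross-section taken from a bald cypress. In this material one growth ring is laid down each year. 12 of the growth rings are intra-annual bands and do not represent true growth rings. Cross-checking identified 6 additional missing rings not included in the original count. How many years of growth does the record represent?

Correcting the raw count gives 582 − 12 + 6 = 576 true growth rings.
With a one-to-one growth ring periodicity this is 576 years.

576 yr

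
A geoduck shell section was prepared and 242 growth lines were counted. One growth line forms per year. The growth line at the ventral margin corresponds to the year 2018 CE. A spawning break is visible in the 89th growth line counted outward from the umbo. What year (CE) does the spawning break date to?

1865 CE

The spawning break sits at growth line 89 from the umbo, so 242 − 89 = 153 growth lines formed after it.
The growth line at the ventral margin is 2018 CE, so the spawning break dates to 2018 − 153 = 1865 CE.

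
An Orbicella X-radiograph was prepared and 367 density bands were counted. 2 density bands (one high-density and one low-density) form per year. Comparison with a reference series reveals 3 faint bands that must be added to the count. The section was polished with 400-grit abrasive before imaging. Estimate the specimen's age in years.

Adjusted count: 367 + 3 = 370 density bands.
Dividing by 2 density bands per year: 370 / 2 = 185 years.

185 years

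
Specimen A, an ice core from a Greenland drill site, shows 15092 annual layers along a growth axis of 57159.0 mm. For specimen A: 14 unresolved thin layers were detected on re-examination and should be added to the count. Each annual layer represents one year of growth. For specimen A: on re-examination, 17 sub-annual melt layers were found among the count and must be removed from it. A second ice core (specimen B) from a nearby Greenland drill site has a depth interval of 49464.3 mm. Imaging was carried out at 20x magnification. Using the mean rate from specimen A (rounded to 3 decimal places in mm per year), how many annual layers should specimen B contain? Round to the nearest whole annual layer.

Specimen A: after corrections the count is 15092 − 17 + 14 = 15089 annual layers.
A: 57159.0 mm over 15089 years gives 57159.0 / 15089 ≈ 3.788 mm/yr.
Specimen B: 49464.3 mm / 3.788 mm per year = 13058.16 years ≈ 13058 annual layers.

13058 annual layers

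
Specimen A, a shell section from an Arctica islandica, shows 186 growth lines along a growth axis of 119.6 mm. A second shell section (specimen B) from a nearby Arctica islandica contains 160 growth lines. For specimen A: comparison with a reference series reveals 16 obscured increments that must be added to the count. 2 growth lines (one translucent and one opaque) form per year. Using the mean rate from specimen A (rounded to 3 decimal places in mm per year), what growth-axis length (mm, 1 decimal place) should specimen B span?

94.7 mm

Specimen A: true growth line count = 186 + 16 = 202.
Specimen A: with 2 growth lines per year, 202 / 2 = 101 years.
A: Mean rate = 119.6 mm / 101 years ≈ 1.184 mm per year.
Specimen B: with 2 growth lines per year, 160 / 2 = 80 years. For B, 1.184 mm/year × 80 years = 94.7 mm.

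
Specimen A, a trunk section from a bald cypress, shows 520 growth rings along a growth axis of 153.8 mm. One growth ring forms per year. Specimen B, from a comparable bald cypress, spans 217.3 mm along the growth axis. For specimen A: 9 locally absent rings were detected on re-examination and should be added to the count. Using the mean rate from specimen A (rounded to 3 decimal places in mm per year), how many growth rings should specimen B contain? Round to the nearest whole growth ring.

Specimen A: correcting the raw count gives 520 + 9 = 529 true growth rings.
A: 153.8 mm over 529 years gives 153.8 / 529 ≈ 0.291 mm/yr.
For B, 217.3 / 0.291 = 746.74 years ≈ 747 growth rings.

747 growth rings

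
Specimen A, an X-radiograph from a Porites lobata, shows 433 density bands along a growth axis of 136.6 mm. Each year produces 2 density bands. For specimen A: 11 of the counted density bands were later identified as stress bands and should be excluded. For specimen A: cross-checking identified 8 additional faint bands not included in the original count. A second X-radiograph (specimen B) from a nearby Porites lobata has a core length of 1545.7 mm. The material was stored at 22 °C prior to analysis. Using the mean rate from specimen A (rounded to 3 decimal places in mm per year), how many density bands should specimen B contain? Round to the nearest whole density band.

4868 density bands

Specimen A: after corrections the count is 433 − 11 + 8 = 430 density bands.
Specimen A: with 2 density bands per year, 430 / 2 = 215 years.
A: Mean rate = 136.6 mm / 215 years ≈ 0.635 mm/year.
B spans 1545.7 / 0.635 = 2434.17 years; at 2 density bands per year that is 2434.17 × 2 ≈ 4868 density bands.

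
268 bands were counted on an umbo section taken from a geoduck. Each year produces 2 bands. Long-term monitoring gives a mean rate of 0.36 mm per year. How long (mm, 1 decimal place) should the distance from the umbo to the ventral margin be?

With 2 bands per year, 268 / 2 = 134 years.
134 years at 0.36 mm/year gives 0.36 × 134 = 48.2 mm.

48.2 mm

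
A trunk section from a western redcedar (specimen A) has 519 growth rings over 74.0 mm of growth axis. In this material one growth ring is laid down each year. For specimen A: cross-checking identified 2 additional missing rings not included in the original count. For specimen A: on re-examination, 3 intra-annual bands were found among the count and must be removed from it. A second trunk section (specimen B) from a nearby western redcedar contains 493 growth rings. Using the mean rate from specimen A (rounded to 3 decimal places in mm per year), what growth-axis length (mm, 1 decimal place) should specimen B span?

Specimen A: adjusted count: 519 − 3 + 2 = 518 growth rings.
A: Extension rate ≈ 74.0 / 518 = 0.143 mm/year.
Length of B = 0.143 × 493 = 70.5 mm.

70.5 mm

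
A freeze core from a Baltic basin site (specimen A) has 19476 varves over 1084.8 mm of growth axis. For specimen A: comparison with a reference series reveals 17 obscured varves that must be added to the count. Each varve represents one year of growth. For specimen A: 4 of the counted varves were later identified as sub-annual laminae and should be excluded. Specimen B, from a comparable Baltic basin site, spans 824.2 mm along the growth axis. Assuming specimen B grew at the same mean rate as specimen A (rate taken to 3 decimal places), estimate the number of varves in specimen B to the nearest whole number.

Specimen A: correcting the raw count gives 19476 − 4 + 17 = 19489 true varves.
A: Extension rate ≈ 1084.8 / 19489 = 0.056 mm per year.
B spans 824.2 / 0.056 = 14717.86 years ≈ 14718 varves.

14718 varves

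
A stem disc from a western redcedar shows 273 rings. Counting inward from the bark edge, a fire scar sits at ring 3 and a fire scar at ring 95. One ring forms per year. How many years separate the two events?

92 years

Separation: 95 − 3 = 92 rings.
At one ring per year, 92 years elapsed between them.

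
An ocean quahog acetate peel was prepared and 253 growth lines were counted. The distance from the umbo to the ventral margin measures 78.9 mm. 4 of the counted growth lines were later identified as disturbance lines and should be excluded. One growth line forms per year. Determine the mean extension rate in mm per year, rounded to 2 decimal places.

0.32 mm per year

Correcting the raw count gives 253 − 4 = 249 true growth lines.
78.9 mm over 249 years gives 78.9 / 249 ≈ 0.32 mm per year.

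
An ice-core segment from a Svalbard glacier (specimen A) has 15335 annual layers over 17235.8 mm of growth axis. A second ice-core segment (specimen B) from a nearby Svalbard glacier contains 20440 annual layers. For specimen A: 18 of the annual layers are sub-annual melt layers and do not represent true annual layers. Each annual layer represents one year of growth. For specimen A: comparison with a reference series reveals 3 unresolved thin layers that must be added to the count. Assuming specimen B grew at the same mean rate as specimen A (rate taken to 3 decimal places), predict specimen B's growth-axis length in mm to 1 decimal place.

22995.0 mm

Specimen A: after corrections the count is 15335 − 18 + 3 = 15320 annual layers.
A: Mean rate = 17235.8 mm / 15320 years ≈ 1.125 mm/year.
For B, 1.125 mm/year × 20440 years = 22995.0 mm.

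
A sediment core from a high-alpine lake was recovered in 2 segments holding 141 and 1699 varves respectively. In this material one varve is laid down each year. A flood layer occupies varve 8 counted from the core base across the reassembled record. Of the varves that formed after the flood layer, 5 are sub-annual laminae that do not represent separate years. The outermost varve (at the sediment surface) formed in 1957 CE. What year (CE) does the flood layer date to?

Total varves = 141 + 1699 = 1840.
1840 − 8 = 1832 varves lie beyond the flood layer toward the sediment surface.
Removing the 5 false varves leaves 1832 − 5 = 1827 true varves beyond the flood layer.
The varve at the sediment surface is 1957 CE, so the flood layer dates to 1957 − 1827 = 130 CE.

130 CE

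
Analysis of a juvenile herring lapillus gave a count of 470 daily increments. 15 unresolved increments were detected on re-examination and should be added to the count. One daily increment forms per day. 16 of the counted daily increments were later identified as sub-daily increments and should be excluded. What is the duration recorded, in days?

469 d

Adjusted count: 470 − 16 + 15 = 469 daily increments.
One daily increment per day makes the duration 469 days.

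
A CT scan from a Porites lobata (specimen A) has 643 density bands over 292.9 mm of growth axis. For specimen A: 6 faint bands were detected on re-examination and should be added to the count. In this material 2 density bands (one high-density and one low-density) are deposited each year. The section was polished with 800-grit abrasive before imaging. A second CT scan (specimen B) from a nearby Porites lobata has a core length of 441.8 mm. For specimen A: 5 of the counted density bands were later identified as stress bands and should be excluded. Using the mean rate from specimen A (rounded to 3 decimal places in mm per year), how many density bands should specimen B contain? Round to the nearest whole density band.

Specimen A: correcting the raw count gives 643 − 5 + 6 = 644 true density bands.
Specimen A: dividing by 2 density bands per year: 644 / 2 = 322 years.
A: Extension rate ≈ 292.9 / 322 = 0.910 mm per year.
For B, 441.8 / 0.910 = 485.49 years; at 2 density bands per year that is 485.49 × 2 ≈ 971 density bands.

971 density bands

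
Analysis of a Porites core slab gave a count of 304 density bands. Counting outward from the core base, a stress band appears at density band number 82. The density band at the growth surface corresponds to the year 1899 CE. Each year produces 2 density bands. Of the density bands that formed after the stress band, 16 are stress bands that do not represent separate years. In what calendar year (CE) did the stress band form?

1796 CE

The stress band sits at density band 82 from the core base, so 304 − 82 = 222 density bands formed after it.
Excluding 16 false density bands: 222 − 16 = 206.
With 2 density bands per year, 206 / 2 = 103 years.
The density band at the growth surface is 1899 CE, so the stress band dates to 1899 − 103 = 1796 CE.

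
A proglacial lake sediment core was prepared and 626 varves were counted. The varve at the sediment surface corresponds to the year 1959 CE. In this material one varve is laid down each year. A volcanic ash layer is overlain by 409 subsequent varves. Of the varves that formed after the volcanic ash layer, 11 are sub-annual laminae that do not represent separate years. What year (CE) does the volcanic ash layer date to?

409 varves post-date the volcanic ash layer.
409 − 11 false = 398 true varves after the volcanic ash layer.
1959 − 398 = 1561 CE.

1561 CE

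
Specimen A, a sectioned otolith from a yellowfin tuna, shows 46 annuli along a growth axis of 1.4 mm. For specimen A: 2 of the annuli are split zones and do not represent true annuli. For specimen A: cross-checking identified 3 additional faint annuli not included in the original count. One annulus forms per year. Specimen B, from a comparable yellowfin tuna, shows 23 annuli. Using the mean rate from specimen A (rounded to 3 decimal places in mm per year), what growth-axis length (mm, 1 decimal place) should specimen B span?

0.7 mm

Specimen A: after corrections the count is 46 − 2 + 3 = 47 annuli.
A: Extension rate ≈ 1.4 / 47 = 0.030 mm per year.
B's length ≈ 0.030 × 23 = 0.7 mm.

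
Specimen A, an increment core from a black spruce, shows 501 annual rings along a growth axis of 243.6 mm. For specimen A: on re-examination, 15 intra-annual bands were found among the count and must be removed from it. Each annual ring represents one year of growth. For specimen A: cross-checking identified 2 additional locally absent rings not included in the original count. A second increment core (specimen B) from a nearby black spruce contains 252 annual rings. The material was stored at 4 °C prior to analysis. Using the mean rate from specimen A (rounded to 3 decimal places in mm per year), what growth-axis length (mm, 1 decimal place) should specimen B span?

125.7 mm

Specimen A: correcting the raw count gives 501 − 15 + 2 = 488 true annual rings.
A: 243.6 mm over 488 years gives 243.6 / 488 ≈ 0.499 mm/yr.
Length of B = 0.499 × 252 = 125.7 mm.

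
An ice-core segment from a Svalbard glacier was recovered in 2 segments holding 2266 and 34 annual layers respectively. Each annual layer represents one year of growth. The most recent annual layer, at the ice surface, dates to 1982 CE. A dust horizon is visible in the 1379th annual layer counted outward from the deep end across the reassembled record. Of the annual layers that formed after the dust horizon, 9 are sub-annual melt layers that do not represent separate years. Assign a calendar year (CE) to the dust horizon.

1070 CE

Total annual layers = 2266 + 34 = 2300.
Between annual layer 1379 and the ice surface there are 2300 − 1379 = 921 annual layers.
921 − 9 false = 912 true annual layers after the dust horizon.
The annual layer at the ice surface is 1982 CE, so the dust horizon dates to 1982 − 912 = 1070 CE.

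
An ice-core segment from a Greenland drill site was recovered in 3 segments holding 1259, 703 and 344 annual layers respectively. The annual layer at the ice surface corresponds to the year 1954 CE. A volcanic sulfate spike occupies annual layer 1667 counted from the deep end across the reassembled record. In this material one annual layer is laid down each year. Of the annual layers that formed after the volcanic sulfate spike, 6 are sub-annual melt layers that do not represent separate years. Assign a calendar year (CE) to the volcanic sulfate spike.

Total annual layers = 1259 + 703 + 344 = 2306.
The volcanic sulfate spike sits at annual layer 1667 from the deep end, so 2306 − 1667 = 639 annual layers formed after it.
Excluding 6 false annual layers: 639 − 6 = 633.
The annual layer at the ice surface is 1954 CE, so the volcanic sulfate spike dates to 1954 − 633 = 1321 CE.

1321 CE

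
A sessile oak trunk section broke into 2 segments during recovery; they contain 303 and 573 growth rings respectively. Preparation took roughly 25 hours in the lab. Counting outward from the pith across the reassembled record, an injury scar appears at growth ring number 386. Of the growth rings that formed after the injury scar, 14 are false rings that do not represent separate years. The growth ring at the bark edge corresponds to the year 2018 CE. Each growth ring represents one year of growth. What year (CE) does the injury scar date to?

Total growth rings = 303 + 573 = 876.
876 − 386 = 490 growth rings lie beyond the injury scar toward the bark edge.
Removing the 14 false growth rings leaves 490 − 14 = 476 true growth rings beyond the injury scar.
The growth ring at the bark edge is 2018 CE, so the injury scar dates to 2018 − 476 = 1542 CE.

1542 CE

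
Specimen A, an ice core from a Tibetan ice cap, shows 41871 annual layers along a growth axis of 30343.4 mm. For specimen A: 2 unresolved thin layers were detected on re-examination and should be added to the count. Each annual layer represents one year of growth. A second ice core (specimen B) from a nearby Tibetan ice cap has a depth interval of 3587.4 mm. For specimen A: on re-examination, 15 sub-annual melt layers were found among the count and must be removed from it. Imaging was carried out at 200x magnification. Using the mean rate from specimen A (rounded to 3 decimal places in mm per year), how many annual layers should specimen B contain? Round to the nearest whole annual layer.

Specimen A: true annual layer count = 41871 − 15 + 2 = 41858.
A: Extension rate ≈ 30343.4 / 41858 = 0.725 mm/year.
For B, 3587.4 / 0.725 = 4948.14 years ≈ 4948 annual layers.

4948 annual layers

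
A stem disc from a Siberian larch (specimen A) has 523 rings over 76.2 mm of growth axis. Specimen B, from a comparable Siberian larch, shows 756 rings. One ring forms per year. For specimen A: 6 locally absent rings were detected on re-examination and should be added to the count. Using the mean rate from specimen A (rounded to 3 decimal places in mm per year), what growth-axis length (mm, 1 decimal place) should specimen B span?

108.9 mm

Specimen A: correcting the raw count gives 523 + 6 = 529 true rings.
A: Mean rate = 76.2 mm / 529 years ≈ 0.144 mm/year.
For B, 0.144 mm/year × 756 years = 108.9 mm.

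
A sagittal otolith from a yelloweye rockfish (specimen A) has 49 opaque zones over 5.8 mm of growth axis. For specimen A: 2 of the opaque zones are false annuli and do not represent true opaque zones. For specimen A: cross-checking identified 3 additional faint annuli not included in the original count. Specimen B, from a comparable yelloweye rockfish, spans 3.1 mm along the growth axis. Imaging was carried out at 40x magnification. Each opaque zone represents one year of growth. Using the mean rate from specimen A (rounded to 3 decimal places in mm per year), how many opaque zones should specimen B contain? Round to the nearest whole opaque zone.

Specimen A: after corrections the count is 49 − 2 + 3 = 50 opaque zones.
A: 5.8 mm over 50 years gives 5.8 / 50 ≈ 0.116 mm/yr.
Specimen B: 3.1 mm / 0.116 mm per year = 26.72 years ≈ 27 opaque zones.

27 opaque zones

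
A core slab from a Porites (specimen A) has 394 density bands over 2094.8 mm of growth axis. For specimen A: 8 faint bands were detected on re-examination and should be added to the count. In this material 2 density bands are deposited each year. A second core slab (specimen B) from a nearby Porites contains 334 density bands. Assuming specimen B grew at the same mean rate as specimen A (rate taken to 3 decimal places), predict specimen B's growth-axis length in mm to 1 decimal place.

Specimen A: correcting the raw count gives 394 + 8 = 402 true density bands.
Specimen A: dividing by 2 density bands per year: 402 / 2 = 201 years.
A: Extension rate ≈ 2094.8 / 201 = 10.422 mm per year.
Specimen B: 334 density bands at 2 per year is 334 / 2 = 167 years. For B, 10.422 mm/year × 167 years = 1740.5 mm.

1740.5 mm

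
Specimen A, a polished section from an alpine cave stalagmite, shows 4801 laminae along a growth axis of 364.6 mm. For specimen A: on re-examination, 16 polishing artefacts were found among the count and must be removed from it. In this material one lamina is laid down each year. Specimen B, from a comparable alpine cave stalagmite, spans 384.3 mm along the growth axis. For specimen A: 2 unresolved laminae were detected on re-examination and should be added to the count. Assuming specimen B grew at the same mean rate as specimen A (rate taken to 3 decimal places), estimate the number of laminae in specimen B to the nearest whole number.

5057 laminae

Specimen A: after corrections the count is 4801 − 16 + 2 = 4787 laminae.
A: Mean rate = 364.6 mm / 4787 years ≈ 0.076 mm/year.
For B, 384.3 / 0.076 = 5056.58 years ≈ 5057 laminae.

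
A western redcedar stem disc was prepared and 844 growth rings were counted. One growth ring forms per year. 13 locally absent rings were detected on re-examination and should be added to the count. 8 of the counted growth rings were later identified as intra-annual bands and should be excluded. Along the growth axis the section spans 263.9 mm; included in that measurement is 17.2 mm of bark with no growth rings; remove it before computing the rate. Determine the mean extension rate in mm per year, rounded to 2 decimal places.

After corrections the count is 844 − 8 + 13 = 849 growth rings.
Removing the 17.2 mm offcut leaves 263.9 − 17.2 = 246.7 mm.
Extension rate ≈ 246.7 / 849 = 0.29 mm per year.

0.29 mm per year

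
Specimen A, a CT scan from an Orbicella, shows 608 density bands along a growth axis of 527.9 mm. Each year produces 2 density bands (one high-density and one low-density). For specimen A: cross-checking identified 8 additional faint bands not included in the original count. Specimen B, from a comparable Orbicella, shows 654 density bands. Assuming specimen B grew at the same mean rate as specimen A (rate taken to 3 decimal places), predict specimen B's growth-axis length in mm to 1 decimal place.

560.5 mm

Specimen A: adjusted count: 608 + 8 = 616 density bands.
Specimen A: with 2 density bands per year, 616 / 2 = 308 years.
A: Mean rate = 527.9 mm / 308 years ≈ 1.714 mm/year.
Specimen B: 654 density bands at 2 per year is 654 / 2 = 327 years. B's length ≈ 1.714 × 327 = 560.5 mm.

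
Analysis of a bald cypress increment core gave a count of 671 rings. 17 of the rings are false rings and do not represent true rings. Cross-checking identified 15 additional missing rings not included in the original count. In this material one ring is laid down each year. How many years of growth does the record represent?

669 yr

Correcting the raw count gives 671 − 17 + 15 = 669 true rings.
One ring per year makes the duration 669 years.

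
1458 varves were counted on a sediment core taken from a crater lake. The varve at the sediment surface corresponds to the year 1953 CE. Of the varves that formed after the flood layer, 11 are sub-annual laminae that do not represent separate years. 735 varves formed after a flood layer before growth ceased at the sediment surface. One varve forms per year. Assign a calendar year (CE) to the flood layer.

1229 CE

735 varves formed after the flood layer.
Excluding 11 false varves: 735 − 11 = 724.
The varve at the sediment surface is 1953 CE, so the flood layer dates to 1953 − 724 = 1229 CE.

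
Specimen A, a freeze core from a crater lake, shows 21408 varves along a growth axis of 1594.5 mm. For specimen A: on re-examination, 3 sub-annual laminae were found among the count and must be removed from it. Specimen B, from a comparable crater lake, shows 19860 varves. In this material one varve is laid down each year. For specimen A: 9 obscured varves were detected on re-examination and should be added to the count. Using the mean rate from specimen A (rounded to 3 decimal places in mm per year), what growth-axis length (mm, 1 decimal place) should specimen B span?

Specimen A: true varve count = 21408 − 3 + 9 = 21414.
A: 1594.5 mm over 21414 years gives 1594.5 / 21414 ≈ 0.074 mm/yr.
For B, 0.074 mm/year × 19860 years = 1469.6 mm.

1469.6 mm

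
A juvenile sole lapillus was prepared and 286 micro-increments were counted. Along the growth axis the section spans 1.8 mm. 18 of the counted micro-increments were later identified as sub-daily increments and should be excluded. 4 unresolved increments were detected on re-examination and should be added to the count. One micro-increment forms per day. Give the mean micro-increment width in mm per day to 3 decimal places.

After corrections the count is 286 − 18 + 4 = 272 micro-increments.
Mean rate = 1.8 mm / 272 days ≈ 0.007 mm per day.

0.007 mm per day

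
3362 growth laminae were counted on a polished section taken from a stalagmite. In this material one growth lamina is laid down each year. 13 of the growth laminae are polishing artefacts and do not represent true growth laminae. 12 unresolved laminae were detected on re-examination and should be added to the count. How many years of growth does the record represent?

3361 years

Adjusted count: 3362 − 13 + 12 = 3361 growth laminae.
At one growth lamina per year, that is 3361 years.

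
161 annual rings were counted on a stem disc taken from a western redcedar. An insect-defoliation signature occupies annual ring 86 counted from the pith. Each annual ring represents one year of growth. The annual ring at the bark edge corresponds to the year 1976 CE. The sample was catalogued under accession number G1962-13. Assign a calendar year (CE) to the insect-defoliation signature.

161 − 86 = 75 annual rings lie beyond the insect-defoliation signature toward the bark edge.
The annual ring at the bark edge is 1976 CE, so the insect-defoliation signature dates to 1976 − 75 = 1901 CE.

1901 CE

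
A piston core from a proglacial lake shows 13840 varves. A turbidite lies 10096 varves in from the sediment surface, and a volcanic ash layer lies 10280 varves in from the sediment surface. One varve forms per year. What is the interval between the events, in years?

The two markers are separated by 10280 − 10096 = 184 varves.
That is 184 years at one varve per year.

184 yr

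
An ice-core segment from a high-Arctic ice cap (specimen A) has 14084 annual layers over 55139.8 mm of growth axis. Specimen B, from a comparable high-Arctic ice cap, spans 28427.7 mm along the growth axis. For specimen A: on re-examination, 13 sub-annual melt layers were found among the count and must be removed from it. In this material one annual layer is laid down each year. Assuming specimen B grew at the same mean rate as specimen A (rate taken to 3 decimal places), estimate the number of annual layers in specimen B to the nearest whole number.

Specimen A: adjusted count: 14084 − 13 = 14071 annual layers.
A: 55139.8 mm over 14071 years gives 55139.8 / 14071 ≈ 3.919 mm per year.
For B, 28427.7 / 3.919 = 7253.81 years ≈ 7254 annual layers.

7254 annual layers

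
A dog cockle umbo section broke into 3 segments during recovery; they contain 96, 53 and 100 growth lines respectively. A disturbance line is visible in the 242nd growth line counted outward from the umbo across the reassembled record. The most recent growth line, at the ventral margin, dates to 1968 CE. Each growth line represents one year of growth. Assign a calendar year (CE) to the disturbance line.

1961 CE

Total growth lines = 96 + 53 + 100 = 249.
249 − 242 = 7 growth lines lie beyond the disturbance line toward the ventral margin.
The growth line at the ventral margin is 1968 CE, so the disturbance line dates to 1968 − 7 = 1961 CE.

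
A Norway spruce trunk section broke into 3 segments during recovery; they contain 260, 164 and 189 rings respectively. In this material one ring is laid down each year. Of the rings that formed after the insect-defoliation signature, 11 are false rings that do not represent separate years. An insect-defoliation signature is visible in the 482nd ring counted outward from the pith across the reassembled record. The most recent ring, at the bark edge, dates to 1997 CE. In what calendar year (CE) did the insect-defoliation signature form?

1877 CE

Total rings = 260 + 164 + 189 = 613.
The insect-defoliation signature sits at ring 482 from the pith, so 613 − 482 = 131 rings formed after it.
131 − 11 false = 120 true rings after the insect-defoliation signature.
1997 − 120 = 1877 CE.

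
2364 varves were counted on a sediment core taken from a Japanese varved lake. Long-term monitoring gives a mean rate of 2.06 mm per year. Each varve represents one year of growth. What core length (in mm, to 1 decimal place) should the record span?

2364 years of growth are recorded.
Predicted length = 2.06 mm/year × 2364 years = 4869.8 mm.

4869.8 mm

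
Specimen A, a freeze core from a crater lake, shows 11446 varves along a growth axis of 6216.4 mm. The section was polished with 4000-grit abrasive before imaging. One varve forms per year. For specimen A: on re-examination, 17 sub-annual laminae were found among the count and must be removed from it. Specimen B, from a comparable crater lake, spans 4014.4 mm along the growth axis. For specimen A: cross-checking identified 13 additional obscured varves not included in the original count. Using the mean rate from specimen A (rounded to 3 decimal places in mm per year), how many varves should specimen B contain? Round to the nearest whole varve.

7393 varves

Specimen A: after corrections the count is 11446 − 17 + 13 = 11442 varves.
A: Mean rate = 6216.4 mm / 11442 years ≈ 0.543 mm/year.
For B, 4014.4 / 0.543 = 7393.00 years ≈ 7393 varves.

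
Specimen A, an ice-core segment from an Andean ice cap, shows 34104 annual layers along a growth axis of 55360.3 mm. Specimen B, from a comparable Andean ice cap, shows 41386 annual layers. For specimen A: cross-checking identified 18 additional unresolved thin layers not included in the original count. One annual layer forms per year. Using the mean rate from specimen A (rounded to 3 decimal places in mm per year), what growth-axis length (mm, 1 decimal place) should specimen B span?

67128.1 mm

Specimen A: after corrections the count is 34104 + 18 = 34122 annual layers.
A: 55360.3 mm over 34122 years gives 55360.3 / 34122 ≈ 1.622 mm/year.
For B, 1.622 mm/year × 41386 years = 67128.1 mm.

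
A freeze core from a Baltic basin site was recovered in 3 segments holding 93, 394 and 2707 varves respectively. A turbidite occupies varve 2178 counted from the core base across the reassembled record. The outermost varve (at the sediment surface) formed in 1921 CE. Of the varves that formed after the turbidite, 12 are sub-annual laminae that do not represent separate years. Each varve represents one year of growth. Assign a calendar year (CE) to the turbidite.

917 CE

Total varves = 93 + 394 + 2707 = 3194.
The turbidite sits at varve 2178 from the core base, so 3194 − 2178 = 1016 varves formed after it.
Excluding 12 false varves: 1016 − 12 = 1004.
1921 − 1004 = 917 CE.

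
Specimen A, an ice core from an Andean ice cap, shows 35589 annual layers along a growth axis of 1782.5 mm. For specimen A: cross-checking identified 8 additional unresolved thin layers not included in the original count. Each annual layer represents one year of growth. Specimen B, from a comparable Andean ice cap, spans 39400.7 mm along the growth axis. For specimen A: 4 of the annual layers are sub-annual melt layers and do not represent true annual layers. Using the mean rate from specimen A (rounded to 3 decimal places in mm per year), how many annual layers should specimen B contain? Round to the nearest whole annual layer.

788014 annual layers

Specimen A: adjusted count: 35589 − 4 + 8 = 35593 annual layers.
A: 1782.5 mm over 35593 years gives 1782.5 / 35593 ≈ 0.050 mm per year.
B spans 39400.7 / 0.050 = 788014.00 years ≈ 788014 annual layers.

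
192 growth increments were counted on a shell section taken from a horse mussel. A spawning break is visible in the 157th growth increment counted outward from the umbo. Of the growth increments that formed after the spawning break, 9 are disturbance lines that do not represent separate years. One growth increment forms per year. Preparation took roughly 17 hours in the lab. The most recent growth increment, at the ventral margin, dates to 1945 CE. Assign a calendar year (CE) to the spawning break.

1919 CE

192 − 157 = 35 growth increments lie beyond the spawning break toward the ventral margin.
Excluding 9 false growth increments: 35 − 9 = 26.
The growth increment at the ventral margin is 1945 CE, so the spawning break dates to 1945 − 26 = 1919 CE.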